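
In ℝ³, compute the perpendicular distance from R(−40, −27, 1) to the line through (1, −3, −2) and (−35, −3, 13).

√745

A direction vector is d = (−36, 0, 15).
AP = (−41, −24, 3), and AP × d = (−360, 507, −864).
|AP × d|² = 1133145 and |d|² = 1521, so the distance is √(1133145/1521) = √745.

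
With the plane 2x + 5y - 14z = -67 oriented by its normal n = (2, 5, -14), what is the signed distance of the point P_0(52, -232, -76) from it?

n·P_0 − (-67) = 75.
|n| = 15, so the signed distance is 75/15 = 5.

5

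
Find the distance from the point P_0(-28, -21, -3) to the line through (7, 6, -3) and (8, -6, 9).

A direction vector is d = (1, -12, 12).
AP = (-35, -27, 0); AP·d = 289, |AP|² = 1954, |d|² = 289.
distance² = |AP|² − (AP·d)²/|d|² = 1954 − 83521/289 = 1665, so the distance is 3√185.

3√185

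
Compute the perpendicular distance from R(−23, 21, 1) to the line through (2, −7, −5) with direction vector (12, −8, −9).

17

Direction vector d = (12, −8, −9).
AP = (−25, 28, 6), and AP × d = (−204, −153, −136).
|AP × d|² = 83521 and |d|² = 289, so the distance is √(83521/289) = √289 = 17.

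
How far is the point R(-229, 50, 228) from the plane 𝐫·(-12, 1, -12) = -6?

Normal vector n = (-12, 1, -12), and n·(-229, 50, 228) - (-6) = 68.
|n| = √(144 + 1 + 144) = 17, so the distance is |68|/17 = 4.

4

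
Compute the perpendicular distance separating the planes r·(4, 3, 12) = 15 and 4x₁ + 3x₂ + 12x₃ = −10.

With common normal n = (4, 3, 12) (|n| = 13), the distance is |15 − (-10)|/|n| = 25/13.

25/13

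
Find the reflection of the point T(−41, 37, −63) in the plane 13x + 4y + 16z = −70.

(37, 61, 33)

With n = (13, 4, 16), the signed offset is (n·T − (-70))/|n|² = -1323/441 = -3.
T' = T − 2t·n = (−41, 37, −63) − (-6)·(13, 4, 16) = (37, 61, 33).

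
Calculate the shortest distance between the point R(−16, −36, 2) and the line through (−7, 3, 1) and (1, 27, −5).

√82

A direction vector is d = (8, 24, −6).
AP = (−9, −39, 1); AP·d = -1014, |AP|² = 1603, |d|² = 676.
distance² = |AP|² − (AP·d)²/|d|² = 1603 − 1028196/676 = 82, so the distance is √82.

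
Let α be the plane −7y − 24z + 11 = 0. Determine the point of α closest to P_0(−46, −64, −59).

(-46, -43, 13)

n = (0, −7, −24), |n|² = 625, and n·P_0 − (-11) = 1875.
t = 1875/625 = 3, so the foot is P_0 − t·n = (−46, −64, −59) − 3·(0, −7, −24) = (−46, −43, 13).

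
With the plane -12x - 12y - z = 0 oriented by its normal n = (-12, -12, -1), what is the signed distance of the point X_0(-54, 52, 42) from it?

-18/17

n·X_0 − 0 = -18.
|n| = 17, so the signed distance is -18/17.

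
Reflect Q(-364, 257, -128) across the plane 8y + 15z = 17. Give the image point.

(-364, 4257/17, -2386/17)

n = (0, 8, 15), |n|² = 289, n·Q − 17 = 119, so t = 119/289 = 7/17.
Foot F = Q − (7/17)·n = (-364, 4313/17, -2281/17); the reflection is 2F − Q = (-364, 4257/17, -2386/17).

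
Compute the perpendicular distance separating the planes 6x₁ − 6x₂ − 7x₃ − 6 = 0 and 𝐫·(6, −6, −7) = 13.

With common normal n = (6, −6, −7) (|n| = 11), the distance is |6 − 13|/|n| = 7/11.

7/11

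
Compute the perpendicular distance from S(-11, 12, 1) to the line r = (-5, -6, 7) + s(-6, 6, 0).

Direction vector d = (-6, 6, 0).
AP = (-6, 18, -6), and AP × d = (36, 36, 72).
|AP × d|² = 7776 and |d|² = 72, so the distance is √(7776/72) = √108 = 6√3.

6√3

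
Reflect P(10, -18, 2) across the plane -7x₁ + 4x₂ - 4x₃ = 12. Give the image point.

(-18, -2, -14)

n = (-7, 4, -4), |n|² = 81, n·P − 12 = -162, so t = -162/81 = -2.
Foot F = P − (-2)·n = (-4, -10, -6); the reflection is 2F − P = (-18, -2, -14).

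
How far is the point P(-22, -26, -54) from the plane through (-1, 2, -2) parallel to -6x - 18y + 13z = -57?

2

Parallel planes share the normal n = (-6, -18, 13); since (-1, 2, -2) lies on the plane, its equation is -6x - 18y + 13z = -56.
n = (-6, -18, 13); n·P − (-56) = -46; |n| = 23; distance = 46/23 = 2.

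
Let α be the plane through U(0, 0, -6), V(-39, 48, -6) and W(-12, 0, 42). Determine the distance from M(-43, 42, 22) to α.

10/7

UV = (-39, 48, 0) and UW = (-12, 0, 48), so a normal is n = UV × UW = (2304, 1872, 576).
d = |2304·(-43) + 1872·42 + 576·22 − (-3456)| / √(5308416 + 3504384 + 331776) = |-4320| / 3024 = 10/7.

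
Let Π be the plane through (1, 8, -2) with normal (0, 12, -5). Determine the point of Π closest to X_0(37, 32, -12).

(37, 8, -2)

The perpendicular from X_0 has direction n = (0, 12, -5): r = (37, 32, -12) + λ(0, 12, -5).
Substitute into the plane: n·(X_0 + λn) = 106 gives 444 + 169λ = 106, so λ = -2.
Foot = (37, 32, -12) + (-2)·(0, 12, -5) = (37, 8, -2).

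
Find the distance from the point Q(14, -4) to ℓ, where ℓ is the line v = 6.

10

The normal to the line is n = (0, 1) with |n| = 1.
|n·Q − 6| = |-4 − 6| = 10, so the distance is 10/1 = 10.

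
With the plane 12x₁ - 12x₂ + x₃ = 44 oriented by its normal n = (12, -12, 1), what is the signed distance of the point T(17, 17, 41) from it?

-3/17

n·T − 44 = -3.
|n| = 17, so the signed distance is -3/17.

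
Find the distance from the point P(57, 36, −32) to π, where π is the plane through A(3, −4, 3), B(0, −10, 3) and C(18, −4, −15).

AB = (−3, −6, 0) and AC = (15, 0, −18), so a normal is n = AB × AC = (108, −54, 90).
Then n·(57, 36, −32) − 810 = 522.
|n| = √(11664 + 2916 + 8100) = 18√70, so the distance is |522|/(18√70) = 29√70/70.

29/√70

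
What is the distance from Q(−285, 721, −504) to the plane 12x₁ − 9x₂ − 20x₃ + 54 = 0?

Normal vector n = (12, −9, −20), and n·(−285, 721, −504) − (−54) = 225.
|n| = √(144 + 81 + 400) = 25, so the distance is |225|/25 = 9.

9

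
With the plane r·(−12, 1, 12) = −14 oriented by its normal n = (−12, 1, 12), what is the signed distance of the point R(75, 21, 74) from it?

23/17

n·R − (-14) = 23.
|n| = 17, so the signed distance is 23/17.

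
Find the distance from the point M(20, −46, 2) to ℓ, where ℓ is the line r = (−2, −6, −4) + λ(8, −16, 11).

2√89

Direction vector d = (8, −16, 11).
AP = (22, −40, 6), and AP × d = (−344, −194, −32).
|AP × d|² = 156996 and |d|² = 441, so the distance is √(156996/441) = √356 = 2√89.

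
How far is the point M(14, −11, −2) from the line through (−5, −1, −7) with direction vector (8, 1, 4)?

9√2

Direction vector d = (8, 1, 4).
AP = (19, −10, 5); AP·d = 162, |AP|² = 486, |d|² = 81.
distance² = |AP|² − (AP·d)²/|d|² = 486 − 26244/81 = 162, so the distance is 9√2.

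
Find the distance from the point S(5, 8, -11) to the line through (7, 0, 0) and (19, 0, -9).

A direction vector is d = (12, 0, -9).
AP = (-2, 8, -11), and AP × d = (-72, -150, -96).
|AP × d|² = 36900 and |d|² = 225, so the distance is √(36900/225) = √164 = 2√41.

2√41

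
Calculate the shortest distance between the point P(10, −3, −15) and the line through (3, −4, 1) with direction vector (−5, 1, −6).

2√61

Direction vector d = (−5, 1, −6).
AP = (7, 1, −16), and AP × d = (10, 122, 12).
|AP × d|² = 15128 and |d|² = 62, so the distance is √(15128/62) = √244 = 2√61.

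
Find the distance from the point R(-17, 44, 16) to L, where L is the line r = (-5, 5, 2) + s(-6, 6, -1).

3√77

Direction vector d = (-6, 6, -1).
AP = (-12, 39, 14); AP·d = 292, |AP|² = 1861, |d|² = 73.
distance² = |AP|² − (AP·d)²/|d|² = 1861 − 85264/73 = 693, so the distance is 3√77.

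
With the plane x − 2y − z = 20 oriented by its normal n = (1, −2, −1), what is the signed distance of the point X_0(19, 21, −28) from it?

-5√6/2

n·X_0 − 20 = -15.
|n| = √6, so the signed distance is -5√6/2.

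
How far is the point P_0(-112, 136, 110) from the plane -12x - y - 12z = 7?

Normal vector n = (-12, -1, -12), and n·(-112, 136, 110) - 7 = -119.
|n| = √(144 + 1 + 144) = 17, so the distance is |-119|/17 = 7.

7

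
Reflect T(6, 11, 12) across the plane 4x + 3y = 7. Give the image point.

With n = (4, 3, 0), the signed offset is (n·T − 7)/|n|² = 50/25 = 2.
T' = T − 2t·n = (6, 11, 12) − 4·(4, 3, 0) = (−10, −1, 12).

(-10, -1, 12)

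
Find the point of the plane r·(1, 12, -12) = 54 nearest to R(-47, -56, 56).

n = (1, 12, -12), |n|² = 289, and n·R − 54 = -1445.
t = -1445/289 = -5, so the foot is R − t·n = (-47, -56, 56) − (-5)·(1, 12, -12) = (-42, 4, -4).

(-42, 4, -4)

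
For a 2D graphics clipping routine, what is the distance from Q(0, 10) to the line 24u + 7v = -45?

23/5

d = |24·0 + 7·10 − (-45)| / √(576 + 49) = |115|/25 = 23/5.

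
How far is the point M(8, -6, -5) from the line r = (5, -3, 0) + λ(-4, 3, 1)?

√17

Direction vector d = (-4, 3, 1).
AP = (3, -3, -5); AP·d = -26, |AP|² = 43, |d|² = 26.
distance² = |AP|² − (AP·d)²/|d|² = 43 − 676/26 = 17, so the distance is √17.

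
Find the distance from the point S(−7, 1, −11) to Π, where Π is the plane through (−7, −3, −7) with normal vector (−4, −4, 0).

2√2

The plane has equation n·(r − (−7, −3, −7)) = 0, i.e. n·r = 40.
Then n·(−7, 1, −11) − 40 = −16.
|n| = √(16 + 16 + 0) = 4√2, so the distance is |-16|/(4√2) = 2√2.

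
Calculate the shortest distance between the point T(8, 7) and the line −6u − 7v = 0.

97√85/85

d = |(-6)·8 + (-7)·7 − 0| / √(36 + 49) = |-97|/√85 = 97/√85.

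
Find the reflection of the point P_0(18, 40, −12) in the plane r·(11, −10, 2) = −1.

(40, 20, -8)

n = (11, −10, 2), |n|² = 225, n·P_0 − (-1) = -225, so t = -225/225 = -1.
Foot F = P_0 − (-1)·n = (29, 30, −10); the reflection is 2F − P_0 = (40, 20, −8).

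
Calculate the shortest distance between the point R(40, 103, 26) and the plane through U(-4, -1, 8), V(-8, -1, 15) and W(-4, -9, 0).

4

UV = (-4, 0, 7) and UW = (0, -8, -8), so a normal is n = UV × UW = (56, -32, 32).
d = |56·40 + (-32)·103 + 32·26 − 64| / √(3136 + 1024 + 1024) = |-288| / 72 = 4.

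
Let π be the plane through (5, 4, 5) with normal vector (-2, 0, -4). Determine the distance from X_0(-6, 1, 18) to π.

The plane has equation n·(r − (5, 4, 5)) = 0, i.e. n·r = -30.
d = |(-2)·(-6) + (-4)·18 − (-30)| / √(4 + 0 + 16) = |-30| / (2√5) = 3√5.

3√5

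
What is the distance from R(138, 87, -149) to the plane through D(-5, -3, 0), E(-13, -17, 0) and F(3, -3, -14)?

DE = (-8, -14, 0) and DF = (8, 0, -14), so a normal is n = DE × DF = (196, -112, 112).
d = |196·138 + (-112)·87 + 112·(-149) − (-644)| / √(38416 + 12544 + 12544) = |1260| / 252 = 5.

5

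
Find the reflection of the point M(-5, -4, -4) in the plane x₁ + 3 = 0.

(-1, -4, -4)

n = (1, 0, 0), |n|² = 1, n·M − (-3) = -2, so t = -2/1 = -2.
Foot F = M − (-2)·n = (-3, -4, -4); the reflection is 2F − M = (-1, -4, -4).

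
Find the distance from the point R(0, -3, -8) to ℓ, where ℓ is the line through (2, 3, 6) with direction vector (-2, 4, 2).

Direction vector d = (-2, 4, 2).
AP = (-2, -6, -14); AP·d = -48, |AP|² = 236, |d|² = 24.
distance² = |AP|² − (AP·d)²/|d|² = 236 − 2304/24 = 140, so the distance is 2√35.

2√35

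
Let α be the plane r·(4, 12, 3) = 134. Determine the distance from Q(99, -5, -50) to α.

4

n = (4, 12, 3); n·P − 134 = 52; |n| = 13; distance = 52/13 = 4.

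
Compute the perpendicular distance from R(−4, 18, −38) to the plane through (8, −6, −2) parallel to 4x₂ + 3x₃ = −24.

12/5

Parallel planes share the normal n = (0, 4, 3); since (8, −6, −2) lies on the plane, its equation is 4x₂ + 3x₃ = -30.
Then n·(−4, 18, −38) − (−30) = −12.
|n| = √(0 + 16 + 9) = 5, so the distance is |-12|/5 = 12/5.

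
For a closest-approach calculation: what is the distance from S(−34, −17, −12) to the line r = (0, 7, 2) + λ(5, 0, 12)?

2√313

Direction vector d = (5, 0, 12).
AP = (−34, −24, −14); AP·d = -338, |AP|² = 1928, |d|² = 169.
distance² = |AP|² − (AP·d)²/|d|² = 1928 − 114244/169 = 1252, so the distance is 2√313.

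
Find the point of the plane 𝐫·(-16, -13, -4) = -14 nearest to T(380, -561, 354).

The perpendicular from T has direction n = (-16, -13, -4): r = (380, -561, 354) + λ(-16, -13, -4).
Substitute into the plane: n·(T + λn) = -14 gives -203 + 441λ = -14, so λ = 3/7.
Foot = (380, -561, 354) + (3/7)·(-16, -13, -4) = (2612/7, -3966/7, 2466/7).

(2612/7, -3966/7, 2466/7)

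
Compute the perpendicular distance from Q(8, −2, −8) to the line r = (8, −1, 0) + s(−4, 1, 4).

Direction vector d = (−4, 1, 4).
AP = (0, −1, −8); AP·d = -33, |AP|² = 65, |d|² = 33.
distance² = |AP|² − (AP·d)²/|d|² = 65 − 1089/33 = 32, so the distance is 4√2.

4√2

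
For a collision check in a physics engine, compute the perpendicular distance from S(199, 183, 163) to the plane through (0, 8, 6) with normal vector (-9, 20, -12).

The plane has equation n·(r − (0, 8, 6)) = 0, i.e. n·r = 88.
Then n·(199, 183, 163) - 88 = -175.
|n| = √(81 + 400 + 144) = 25, so the distance is |-175|/25 = 7.

7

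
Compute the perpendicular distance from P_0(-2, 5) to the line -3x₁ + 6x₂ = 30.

d = |(-3)·(-2) + 6·5 − 30| / √(9 + 36) = |6|/(3√5) = 2/√5.

2/√5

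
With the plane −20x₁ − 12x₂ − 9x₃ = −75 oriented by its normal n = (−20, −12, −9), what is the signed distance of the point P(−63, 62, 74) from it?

-3

n·P − (-75) = -75.
|n| = 25, so the signed distance is -75/25 = -3.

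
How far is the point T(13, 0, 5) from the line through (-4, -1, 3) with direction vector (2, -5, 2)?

3√29

Direction vector d = (2, -5, 2).
AP = (17, 1, 2), and AP × d = (12, -30, -87).
|AP × d|² = 8613 and |d|² = 33, so the distance is √(8613/33) = √261 = 3√29.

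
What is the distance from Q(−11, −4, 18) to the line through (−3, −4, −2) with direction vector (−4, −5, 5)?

Direction vector d = (−4, −5, 5).
AP = (−8, 0, 20); AP·d = 132, |AP|² = 464, |d|² = 66.
distance² = |AP|² − (AP·d)²/|d|² = 464 − 17424/66 = 200, so the distance is 10√2.

10√2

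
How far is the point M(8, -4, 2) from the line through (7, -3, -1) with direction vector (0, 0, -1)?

√2

Direction vector d = (0, 0, -1).
AP = (1, -1, 3), and AP × d = (1, 1, 0).
|AP × d|² = 2 and |d|² = 1, so the distance is √2.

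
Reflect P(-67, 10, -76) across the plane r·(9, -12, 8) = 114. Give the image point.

(23, -110, 4)

n = (9, -12, 8), |n|² = 289, n·P − 114 = -1445, so t = -1445/289 = -5.
Foot F = P − (-5)·n = (-22, -50, -36); the reflection is 2F − P = (23, -110, 4).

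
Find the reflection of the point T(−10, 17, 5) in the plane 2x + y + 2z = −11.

(-18, 13, -3)

With n = (2, 1, 2), the signed offset is (n·T − (-11))/|n|² = 18/9 = 2.
T' = T − 2t·n = (−10, 17, 5) − 4·(2, 1, 2) = (−18, 13, −3).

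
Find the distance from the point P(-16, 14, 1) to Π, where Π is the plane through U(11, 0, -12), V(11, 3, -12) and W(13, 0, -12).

UV = (0, 3, 0) and UW = (2, 0, 0), so a normal is n = UV × UW = (0, 0, -6).
n = (0, 0, -6); n·P − 72 = -78; |n| = 6; distance = 78/6 = 13.

13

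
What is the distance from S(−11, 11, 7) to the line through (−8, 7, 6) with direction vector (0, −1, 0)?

Direction vector d = (0, −1, 0).
AP = (−3, 4, 1); AP·d = -4, |AP|² = 26, |d|² = 1.
distance² = |AP|² − (AP·d)²/|d|² = 26 − 16/1 = 10, so the distance is √10.

√10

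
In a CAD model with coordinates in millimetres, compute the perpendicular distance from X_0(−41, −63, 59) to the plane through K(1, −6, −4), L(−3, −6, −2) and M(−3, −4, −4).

10

KL = (−4, 0, 2) and KM = (−4, 2, 0), so a normal is n = KL × KM = (−4, −8, −8).
n = (−4, −8, −8); n·P − 76 = 120; |n| = 12; distance = 120/12 = 10.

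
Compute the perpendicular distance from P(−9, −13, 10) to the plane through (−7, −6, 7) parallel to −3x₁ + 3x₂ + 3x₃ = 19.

2/√3

Parallel planes share the normal n = (−3, 3, 3); since (−7, −6, 7) lies on the plane, its equation is −3x₁ + 3x₂ + 3x₃ = 24.
Then n·(−9, −13, 10) − 24 = −6.
|n| = √(9 + 9 + 9) = 3√3, so the distance is |-6|/(3√3) = 2√3/3.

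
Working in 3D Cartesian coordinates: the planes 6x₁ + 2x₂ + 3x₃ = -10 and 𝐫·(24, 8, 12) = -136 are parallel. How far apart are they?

24/7

Divide the second equation by 4 to match normals: 6x₁ + 2x₂ + 3x₃ = -34.
With common normal n = (6, 2, 3) (|n| = 7), the distance is |(-10) − (-34)|/|n| = 24/7.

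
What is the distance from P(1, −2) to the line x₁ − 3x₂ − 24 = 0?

17√10/10

The normal to the line is n = (1, −3) with |n| = √10.
|n·P − 24| = |7 − 24| = 17, so the distance is 17/√10 = 17√10/10.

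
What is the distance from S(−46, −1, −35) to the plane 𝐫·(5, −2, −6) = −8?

2√65/13

d = |5·(-46) + (-2)·(-1) + (-6)·(-35) − (-8)| / √(25 + 4 + 36) = |-10| / √65 = 10/√65.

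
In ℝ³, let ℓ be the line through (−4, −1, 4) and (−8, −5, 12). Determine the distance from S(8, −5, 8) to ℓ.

A direction vector is d = (−4, −4, 8).
AP = (12, −4, 4); AP·d = 0, |AP|² = 176, |d|² = 96.
distance² = |AP|² − (AP·d)²/|d|² = 176 − 0/96 = 176, so the distance is 4√11.

4√11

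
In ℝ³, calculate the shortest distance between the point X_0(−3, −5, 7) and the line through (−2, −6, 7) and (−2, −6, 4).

√2

A direction vector is d = (0, 0, −3).
AP = (−1, 1, 0), and AP × d = (−3, −3, 0).
|AP × d|² = 18 and |d|² = 9, so the distance is √(18/9) = √2.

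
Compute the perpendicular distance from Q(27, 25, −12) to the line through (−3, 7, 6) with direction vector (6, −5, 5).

Direction vector d = (6, −5, 5).
AP = (30, 18, −18); AP·d = 0, |AP|² = 1548, |d|² = 86.
distance² = |AP|² − (AP·d)²/|d|² = 1548 − 0/86 = 1548, so the distance is 6√43.

6√43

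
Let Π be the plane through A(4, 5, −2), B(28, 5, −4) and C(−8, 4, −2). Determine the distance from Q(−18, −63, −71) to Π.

2

AB = (24, 0, −2) and AC = (−12, −1, 0), so a normal is n = AB × AC = (−2, 24, −24).
d = |(-2)·(-18) + 24·(-63) + (-24)·(-71) − 160| / √(4 + 576 + 576) = |68| / 34 = 2.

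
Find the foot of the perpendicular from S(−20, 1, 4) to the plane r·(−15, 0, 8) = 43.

(-5, 1, -4)

n = (−15, 0, 8), |n|² = 289, and n·S − 43 = 289.
t = 289/289 = 1, so the foot is S − t·n = (−20, 1, 4) − 1·(−15, 0, 8) = (−5, 1, −4).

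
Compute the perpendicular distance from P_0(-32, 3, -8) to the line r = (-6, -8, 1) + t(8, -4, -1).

Direction vector d = (8, -4, -1).
AP = (-26, 11, -9), and AP × d = (-47, -98, 16).
|AP × d|² = 12069 and |d|² = 81, so the distance is √(12069/81) = √149.

√149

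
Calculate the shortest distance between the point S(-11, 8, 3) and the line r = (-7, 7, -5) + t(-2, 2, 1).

Direction vector d = (-2, 2, 1).
AP = (-4, 1, 8), and AP × d = (-15, -12, -6).
|AP × d|² = 405 and |d|² = 9, so the distance is √(405/9) = √45 = 3√5.

3√5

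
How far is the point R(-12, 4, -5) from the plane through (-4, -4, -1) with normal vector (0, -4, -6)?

4/√13

The plane has equation n·(r − (-4, -4, -1)) = 0, i.e. n·r = 22.
Then n·(-12, 4, -5) - 22 = -8.
|n| = √(0 + 16 + 36) = 2√13, so the distance is |-8|/(2√13) = 4√13/13.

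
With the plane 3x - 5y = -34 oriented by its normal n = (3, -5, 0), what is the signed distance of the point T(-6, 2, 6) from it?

6/√34

n·T − (-34) = 6.
|n| = √34, so the signed distance is 6/√34.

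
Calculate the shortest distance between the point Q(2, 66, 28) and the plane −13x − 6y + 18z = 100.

Normal vector n = (−13, −6, 18), and n·(2, 66, 28) − 100 = −18.
|n| = √(169 + 36 + 324) = 23, so the distance is |-18|/23 = 18/23.

18/23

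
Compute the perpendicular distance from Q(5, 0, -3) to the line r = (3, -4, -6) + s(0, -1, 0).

√13

Direction vector d = (0, -1, 0).
AP = (2, 4, 3), and AP × d = (3, 0, -2).
|AP × d|² = 13 and |d|² = 1, so the distance is √13.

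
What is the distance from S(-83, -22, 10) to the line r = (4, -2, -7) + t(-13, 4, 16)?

Direction vector d = (-13, 4, 16).
AP = (-87, -20, 17); AP·d = 1323, |AP|² = 8258, |d|² = 441.
distance² = |AP|² − (AP·d)²/|d|² = 8258 − 1750329/441 = 4289, so the distance is √4289.

√4289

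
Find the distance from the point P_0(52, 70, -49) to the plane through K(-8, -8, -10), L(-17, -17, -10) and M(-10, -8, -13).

12√22/11

KL = (-9, -9, 0) and KM = (-2, 0, -3), so a normal is n = KL × KM = (27, -27, -18).
n = (27, -27, -18); n·P − 180 = 216; |n| = 9√22; distance = 216/(9√22) = 24/√22.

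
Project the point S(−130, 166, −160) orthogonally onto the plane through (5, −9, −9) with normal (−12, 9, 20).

The perpendicular from S has direction n = (−12, 9, 20): r = (−130, 166, −160) + λ(−12, 9, 20).
Substitute into the plane: n·(S + λn) = -321 gives -146 + 625λ = -321, so λ = -7/25.
Foot = (−130, 166, −160) + (-7/25)·(−12, 9, 20) = (−3166/25, 4087/25, −828/5).

(-3166/25, 4087/25, -828/5)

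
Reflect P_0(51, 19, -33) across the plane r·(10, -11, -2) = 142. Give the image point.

n = (10, -11, -2), |n|² = 225, n·P_0 − 142 = 225, so t = 225/225 = 1.
Foot F = P_0 − 1·n = (41, 30, -31); the reflection is 2F − P_0 = (31, 41, -29).

(31, 41, -29)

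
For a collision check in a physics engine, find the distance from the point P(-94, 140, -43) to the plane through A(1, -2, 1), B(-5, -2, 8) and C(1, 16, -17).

AB = (-6, 0, 7) and AC = (0, 18, -18), so a normal is n = AB × AC = (-126, -108, -108).
n = (-126, -108, -108); n·P − (-18) = 1386; |n| = 198; distance = 1386/198 = 7.

7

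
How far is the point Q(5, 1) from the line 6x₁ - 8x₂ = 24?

1/5

The normal to the line is n = (6, -8) with |n| = 10.
|n·Q − 24| = |22 − 24| = 2, so the distance is 2/10 = 1/5.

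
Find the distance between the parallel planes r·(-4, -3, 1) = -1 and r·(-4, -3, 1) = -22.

Both planes have normal n = (-4, -3, 1), |n| = √26. Any point on the first plane is at distance |(-22) − (-1)|/|n| = 21/√26 = 21√26/26 from the second.

21√26/26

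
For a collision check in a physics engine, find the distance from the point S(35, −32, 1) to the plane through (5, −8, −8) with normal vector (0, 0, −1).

9

The plane has equation n·(r − (5, −8, −8)) = 0, i.e. n·r = 8.
Then n·(35, −32, 1) − 8 = −9.
|n| = √(0 + 0 + 1) = 1, so the distance is |-9|/1 = 9.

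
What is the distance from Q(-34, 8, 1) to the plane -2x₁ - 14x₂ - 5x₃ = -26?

d = |(-2)·(-34) + (-14)·8 + (-5)·1 − (-26)| / √(4 + 196 + 25) = |-23| / 15 = 23/15.

23/15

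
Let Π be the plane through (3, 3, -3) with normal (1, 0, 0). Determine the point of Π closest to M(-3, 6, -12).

The perpendicular from M has direction n = (1, 0, 0): r = (-3, 6, -12) + μ(1, 0, 0).
Substitute into the plane: n·(M + μn) = 3 gives -3 + 1μ = 3, so μ = 6.
Foot = (-3, 6, -12) + 6·(1, 0, 0) = (3, 6, -12).

(3, 6, -12)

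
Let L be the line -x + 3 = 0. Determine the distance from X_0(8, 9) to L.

d = |(-1)·8 + 0·9 − (-3)| / √(1 + 0) = |-5|/1 = 5.

5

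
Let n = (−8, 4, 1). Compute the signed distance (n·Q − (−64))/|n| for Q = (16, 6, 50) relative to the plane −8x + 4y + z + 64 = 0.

n·Q − (-64) = 10.
|n| = 9, so the signed distance is 10/9.

10/9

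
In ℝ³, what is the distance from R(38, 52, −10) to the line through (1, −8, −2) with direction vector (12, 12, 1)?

Direction vector d = (12, 12, 1).
AP = (37, 60, −8), and AP × d = (156, −133, −276).
|AP × d|² = 118201 and |d|² = 289, so the distance is √(118201/289) = √409.

√409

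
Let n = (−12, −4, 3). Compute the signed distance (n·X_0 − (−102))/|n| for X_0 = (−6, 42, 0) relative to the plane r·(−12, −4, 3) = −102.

6/13

n·X_0 − (-102) = 6.
|n| = 13, so the signed distance is 6/13.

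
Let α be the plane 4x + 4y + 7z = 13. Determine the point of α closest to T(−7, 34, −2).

(-11, 30, -9)

n = (4, 4, 7), |n|² = 81, and n·T − 13 = 81.
t = 81/81 = 1, so the foot is T − t·n = (−7, 34, −2) − 1·(4, 4, 7) = (−11, 30, −9).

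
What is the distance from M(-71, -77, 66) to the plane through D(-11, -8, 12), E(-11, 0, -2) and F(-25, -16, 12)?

DE = (0, 8, -14) and DF = (-14, -8, 0), so a normal is n = DE × DF = (-112, 196, 112).
Then n·(-71, -77, 66) - 1008 = -756.
|n| = √(12544 + 38416 + 12544) = 252, so the distance is |-756|/252 = 3.

3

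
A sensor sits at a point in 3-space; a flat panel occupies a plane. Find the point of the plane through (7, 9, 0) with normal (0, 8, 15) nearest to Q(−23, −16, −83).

n = (0, 8, 15), |n|² = 289, and n·Q − 72 = -1445.
t = -1445/289 = -5, so the foot is Q − t·n = (−23, −16, −83) − (-5)·(0, 8, 15) = (−23, 24, −8).

(-23, 24, -8)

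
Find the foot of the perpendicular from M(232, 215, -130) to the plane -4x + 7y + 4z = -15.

(2120/9, 1879/9, -1202/9)

The perpendicular from M has direction n = (-4, 7, 4): r = (232, 215, -130) + t(-4, 7, 4).
Substitute into the plane: n·(M + tn) = -15 gives 57 + 81t = -15, so t = -8/9.
Foot = (232, 215, -130) + (-8/9)·(-4, 7, 4) = (2120/9, 1879/9, -1202/9).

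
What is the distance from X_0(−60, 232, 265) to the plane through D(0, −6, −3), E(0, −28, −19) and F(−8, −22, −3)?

DE = (0, −22, −16) and DF = (−8, −16, 0), so a normal is n = DE × DF = (−256, 128, −176).
Then n·(−60, 232, 265) − (−240) = −1344.
|n| = √(65536 + 16384 + 30976) = 336, so the distance is |-1344|/336 = 4.

4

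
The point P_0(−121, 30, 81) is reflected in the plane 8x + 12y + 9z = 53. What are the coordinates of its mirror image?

(-2121/17, 414/17, 1305/17)

With n = (8, 12, 9), the signed offset is (n·P_0 − 53)/|n|² = 68/289 = 4/17.
P_0' = P_0 − 2t·n = (−121, 30, 81) − (8/17)·(8, 12, 9) = (−2121/17, 414/17, 1305/17).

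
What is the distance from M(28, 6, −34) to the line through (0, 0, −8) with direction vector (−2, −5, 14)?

2√149

Direction vector d = (−2, −5, 14).
AP = (28, 6, −26); AP·d = -450, |AP|² = 1496, |d|² = 225.
distance² = |AP|² − (AP·d)²/|d|² = 1496 − 202500/225 = 596, so the distance is 2√149.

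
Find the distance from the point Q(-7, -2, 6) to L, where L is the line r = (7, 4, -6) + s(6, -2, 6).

Direction vector d = (6, -2, 6).
AP = (-14, -6, 12); AP·d = 0, |AP|² = 376, |d|² = 76.
distance² = |AP|² − (AP·d)²/|d|² = 376 − 0/76 = 376, so the distance is 2√94.

2√94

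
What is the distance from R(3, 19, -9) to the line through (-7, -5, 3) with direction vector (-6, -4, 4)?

4√13

Direction vector d = (-6, -4, 4).
AP = (10, 24, -12), and AP × d = (48, 32, 104).
|AP × d|² = 14144 and |d|² = 68, so the distance is √(14144/68) = √208 = 4√13.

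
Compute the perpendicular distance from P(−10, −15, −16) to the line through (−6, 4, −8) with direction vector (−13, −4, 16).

21

Direction vector d = (−13, −4, 16).
AP = (−4, −19, −8), and AP × d = (−336, 168, −231).
|AP × d|² = 194481 and |d|² = 441, so the distance is √(194481/441) = √441 = 21.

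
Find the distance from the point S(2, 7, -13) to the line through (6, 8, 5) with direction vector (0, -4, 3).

Direction vector d = (0, -4, 3).
AP = (-4, -1, -18); AP·d = -50, |AP|² = 341, |d|² = 25.
distance² = |AP|² − (AP·d)²/|d|² = 341 − 2500/25 = 241, so the distance is √241.

√241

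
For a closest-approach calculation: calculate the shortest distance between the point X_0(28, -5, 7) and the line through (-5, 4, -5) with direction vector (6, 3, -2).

3√97

Direction vector d = (6, 3, -2).
AP = (33, -9, 12); AP·d = 147, |AP|² = 1314, |d|² = 49.
distance² = |AP|² − (AP·d)²/|d|² = 1314 − 21609/49 = 873, so the distance is 3√97.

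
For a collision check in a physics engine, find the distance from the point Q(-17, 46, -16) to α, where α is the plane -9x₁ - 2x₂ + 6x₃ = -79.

n = (-9, -2, 6); n·P − (-79) = 44; |n| = 11; distance = 44/11 = 4.

4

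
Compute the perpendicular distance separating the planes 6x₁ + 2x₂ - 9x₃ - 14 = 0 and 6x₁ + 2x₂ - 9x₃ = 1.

With common normal n = (6, 2, -9) (|n| = 11), the distance is |14 − 1|/|n| = 13/11.

13/11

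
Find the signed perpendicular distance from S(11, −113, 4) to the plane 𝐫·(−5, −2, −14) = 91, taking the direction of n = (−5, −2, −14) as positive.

8/5

n·S − 91 = 24.
|n| = 15, so the signed distance is 24/15 = 8/5.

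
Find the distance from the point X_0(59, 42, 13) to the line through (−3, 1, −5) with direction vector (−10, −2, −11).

Direction vector d = (−10, −2, −11).
AP = (62, 41, 18), and AP × d = (−415, 502, 286).
|AP × d|² = 506025 and |d|² = 225, so the distance is √(506025/225) = √2249.

√2249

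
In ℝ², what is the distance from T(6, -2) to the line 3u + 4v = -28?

The normal to the line is n = (3, 4) with |n| = 5.
|n·T − (-28)| = |10 − (-28)| = 38, so the distance is 38/5.

38/5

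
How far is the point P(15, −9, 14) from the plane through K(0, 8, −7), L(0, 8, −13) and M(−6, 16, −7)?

9/5

KL = (0, 0, −6) and KM = (−6, 8, 0), so a normal is n = KL × KM = (48, 36, 0).
Then n·(15, −9, 14) − 288 = 108.
|n| = √(2304 + 1296 + 0) = 60, so the distance is |108|/60 = 9/5.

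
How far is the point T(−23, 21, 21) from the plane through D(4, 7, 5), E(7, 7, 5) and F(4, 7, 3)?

14

DE = (3, 0, 0) and DF = (0, 0, −2), so a normal is n = DE × DF = (0, 6, 0).
n = (0, 6, 0); n·P − 42 = 84; |n| = 6; distance = 84/6 = 14.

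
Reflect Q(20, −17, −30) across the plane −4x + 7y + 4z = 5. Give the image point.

With n = (−4, 7, 4), the signed offset is (n·Q − 5)/|n|² = -324/81 = -4.
Q' = Q − 2t·n = (20, −17, −30) − (-8)·(−4, 7, 4) = (−12, 39, 2).

(-12, 39, 2)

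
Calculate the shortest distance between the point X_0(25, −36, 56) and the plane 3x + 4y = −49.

4

n = (3, 4, 0); n·P − (-49) = -20; |n| = 5; distance = 20/5 = 4.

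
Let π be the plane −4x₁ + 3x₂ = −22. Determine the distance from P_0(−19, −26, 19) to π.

Normal vector n = (−4, 3, 0), and n·(−19, −26, 19) − (−22) = 20.
|n| = √(16 + 9 + 0) = 5, so the distance is |20|/5 = 4.

4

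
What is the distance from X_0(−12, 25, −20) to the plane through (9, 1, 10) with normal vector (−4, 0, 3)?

6/5

The plane has equation n·(r − (9, 1, 10)) = 0, i.e. n·r = -6.
Then n·(−12, 25, −20) − (−6) = −6.
|n| = √(16 + 0 + 9) = 5, so the distance is |-6|/5 = 6/5.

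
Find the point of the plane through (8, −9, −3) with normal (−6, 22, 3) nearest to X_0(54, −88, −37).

(30, 0, -25)

n = (−6, 22, 3), |n|² = 529, and n·X_0 − (-255) = -2116.
t = -2116/529 = -4, so the foot is X_0 − t·n = (54, −88, −37) − (-4)·(−6, 22, 3) = (30, 0, −25).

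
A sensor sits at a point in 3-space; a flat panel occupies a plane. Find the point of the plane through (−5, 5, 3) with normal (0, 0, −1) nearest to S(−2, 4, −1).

(-2, 4, 3)

The perpendicular from S has direction n = (0, 0, −1): r = (−2, 4, −1) + λ(0, 0, −1).
Substitute into the plane: n·(S + λn) = -3 gives 1 + 1λ = -3, so λ = -4.
Foot = (−2, 4, −1) + (-4)·(0, 0, −1) = (−2, 4, 3).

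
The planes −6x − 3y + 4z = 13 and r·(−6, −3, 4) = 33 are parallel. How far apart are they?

With common normal n = (−6, −3, 4) (|n| = √61), the distance is |13 − 33|/|n| = 20/√61 = 20√61/61.

20/√61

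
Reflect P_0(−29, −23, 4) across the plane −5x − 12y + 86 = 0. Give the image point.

(1, 49, 4)

With n = (−5, −12, 0), the signed offset is (n·P_0 − (-86))/|n|² = 507/169 = 3.
P_0' = P_0 − 2t·n = (−29, −23, 4) − 6·(−5, −12, 0) = (1, 49, 4).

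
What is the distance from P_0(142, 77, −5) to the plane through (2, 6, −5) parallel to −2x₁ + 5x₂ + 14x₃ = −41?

Parallel planes share the normal n = (−2, 5, 14); since (2, 6, −5) lies on the plane, its equation is −2x₁ + 5x₂ + 14x₃ = -44.
d = |(-2)·142 + 5·77 + 14·(-5) − (-44)| / √(4 + 25 + 196) = |75| / 15 = 5.

5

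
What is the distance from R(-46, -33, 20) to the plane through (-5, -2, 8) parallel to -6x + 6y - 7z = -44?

Parallel planes share the normal n = (-6, 6, -7); since (-5, -2, 8) lies on the plane, its equation is -6x + 6y - 7z = -38.
Then n·(-46, -33, 20) - (-38) = -24.
|n| = √(36 + 36 + 49) = 11, so the distance is |-24|/11 = 24/11.

24/11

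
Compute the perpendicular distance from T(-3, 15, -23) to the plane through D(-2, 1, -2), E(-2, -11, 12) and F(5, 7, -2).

2

DE = (0, -12, 14) and DF = (7, 6, 0), so a normal is n = DE × DF = (-84, 98, 84).
n = (-84, 98, 84); n·P − 98 = -308; |n| = 154; distance = 308/154 = 2.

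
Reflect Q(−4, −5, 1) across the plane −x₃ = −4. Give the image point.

(-4, -5, 7)

With n = (0, 0, −1), the signed offset is (n·Q − (-4))/|n|² = 3/1 = 3.
Q' = Q − 2t·n = (−4, −5, 1) − 6·(0, 0, −1) = (−4, −5, 7).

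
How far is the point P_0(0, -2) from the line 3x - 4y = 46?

38/5

The normal to the line is n = (3, -4) with |n| = 5.
|n·P_0 − 46| = |8 − 46| = 38, so the distance is 38/5.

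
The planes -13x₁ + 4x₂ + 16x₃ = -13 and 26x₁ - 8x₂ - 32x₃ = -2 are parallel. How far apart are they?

Divide the second equation by -2 to match normals: -13x₁ + 4x₂ + 16x₃ = 1.
Both planes have normal n = (-13, 4, 16), |n| = 21. Any point on the first plane is at distance |1 − (-13)|/|n| = 14/21 = 2/3 from the second.

2/3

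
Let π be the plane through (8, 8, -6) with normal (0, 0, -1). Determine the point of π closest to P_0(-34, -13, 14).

(-34, -13, -6)

The perpendicular from P_0 has direction n = (0, 0, -1): r = (-34, -13, 14) + λ(0, 0, -1).
Substitute into the plane: n·(P_0 + λn) = 6 gives -14 + 1λ = 6, so λ = 20.
Foot = (-34, -13, 14) + 20·(0, 0, -1) = (-34, -13, -6).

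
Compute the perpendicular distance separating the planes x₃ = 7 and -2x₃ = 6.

10

Divide the second equation by -2 to match normals: x₃ = -3.
Both planes have normal n = (0, 0, 1), |n| = 1. Any point on the first plane is at distance |(-3) − 7|/|n| = 10/1 = 10 from the second.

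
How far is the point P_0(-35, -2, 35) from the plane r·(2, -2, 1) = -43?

4

n = (2, -2, 1); n·P − (-43) = 12; |n| = 3; distance = 12/3 = 4.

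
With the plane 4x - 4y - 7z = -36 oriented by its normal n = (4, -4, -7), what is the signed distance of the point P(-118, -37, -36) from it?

n·P − (-36) = -36.
|n| = 9, so the signed distance is -36/9 = -4.

-4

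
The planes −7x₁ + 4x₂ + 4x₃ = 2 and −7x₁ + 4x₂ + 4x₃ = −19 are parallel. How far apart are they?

With common normal n = (−7, 4, 4) (|n| = 9), the distance is |2 − (-19)|/|n| = 21/9 = 7/3.

7/3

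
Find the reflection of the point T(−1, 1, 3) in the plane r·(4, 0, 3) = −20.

(-9, 1, -3)

n = (4, 0, 3), |n|² = 25, n·T − (-20) = 25, so t = 25/25 = 1.
Foot F = T − 1·n = (−5, 1, 0); the reflection is 2F − T = (−9, 1, −3).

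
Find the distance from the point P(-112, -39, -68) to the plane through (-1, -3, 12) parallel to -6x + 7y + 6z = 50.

Parallel planes share the normal n = (-6, 7, 6); since (-1, -3, 12) lies on the plane, its equation is -6x + 7y + 6z = 57.
Then n·(-112, -39, -68) - 57 = -66.
|n| = √(36 + 49 + 36) = 11, so the distance is |-66|/11 = 6.

6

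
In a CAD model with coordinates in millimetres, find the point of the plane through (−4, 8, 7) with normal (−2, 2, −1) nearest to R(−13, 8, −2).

The perpendicular from R has direction n = (−2, 2, −1): r = (−13, 8, −2) + t(−2, 2, −1).
Substitute into the plane: n·(R + tn) = 17 gives 44 + 9t = 17, so t = -3.
Foot = (−13, 8, −2) + (-3)·(−2, 2, −1) = (−7, 2, 1).

(-7, 2, 1)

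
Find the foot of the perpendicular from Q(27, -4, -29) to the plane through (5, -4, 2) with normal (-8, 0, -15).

The perpendicular from Q has direction n = (-8, 0, -15): r = (27, -4, -29) + λ(-8, 0, -15).
Substitute into the plane: n·(Q + λn) = -70 gives 219 + 289λ = -70, so λ = -1.
Foot = (27, -4, -29) + (-1)·(-8, 0, -15) = (35, -4, -14).

(35, -4, -14)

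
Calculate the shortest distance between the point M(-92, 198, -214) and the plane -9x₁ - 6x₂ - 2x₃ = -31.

n = (-9, -6, -2); n·P − (-31) = 99; |n| = 11; distance = 99/11 = 9.

9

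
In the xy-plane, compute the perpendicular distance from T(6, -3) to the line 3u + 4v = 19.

13/5

The normal to the line is n = (3, 4) with |n| = 5.
|n·T − 19| = |6 − 19| = 13, so the distance is 13/5.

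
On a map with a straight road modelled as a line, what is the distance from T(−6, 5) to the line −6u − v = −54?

The normal to the line is n = (−6, −1) with |n| = √37.
|n·T − (-54)| = |31 − (-54)| = 85, so the distance is 85/√37.

85/√37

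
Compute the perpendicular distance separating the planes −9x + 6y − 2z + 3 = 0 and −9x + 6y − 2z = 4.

7/11

Both planes have normal n = (−9, 6, −2), |n| = 11. Any point on the first plane is at distance |4 − (-3)|/|n| = 7/11 from the second.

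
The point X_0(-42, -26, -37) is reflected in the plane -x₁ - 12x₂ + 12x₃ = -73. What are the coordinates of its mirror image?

With n = (-1, -12, 12), the signed offset is (n·X_0 − (-73))/|n|² = -17/289 = -1/17.
X_0' = X_0 − 2t·n = (-42, -26, -37) − (-2/17)·(-1, -12, 12) = (-716/17, -466/17, -605/17).

(-716/17, -466/17, -605/17)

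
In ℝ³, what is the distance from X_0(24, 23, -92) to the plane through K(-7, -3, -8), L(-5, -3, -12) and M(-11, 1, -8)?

10

KL = (2, 0, -4) and KM = (-4, 4, 0), so a normal is n = KL × KM = (16, 16, 8).
Then n·(24, 23, -92) - (-224) = 240.
|n| = √(256 + 256 + 64) = 24, so the distance is |240|/24 = 10.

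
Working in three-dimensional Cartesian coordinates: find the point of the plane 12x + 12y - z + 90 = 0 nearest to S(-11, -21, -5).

n = (12, 12, -1), |n|² = 289, and n·S − (-90) = -289.
t = -289/289 = -1, so the foot is S − t·n = (-11, -21, -5) − (-1)·(12, 12, -1) = (1, -9, -6).

(1, -9, -6)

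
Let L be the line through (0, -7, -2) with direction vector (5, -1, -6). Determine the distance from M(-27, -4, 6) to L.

Direction vector d = (5, -1, -6).
AP = (-27, 3, 8); AP·d = -186, |AP|² = 802, |d|² = 62.
distance² = |AP|² − (AP·d)²/|d|² = 802 − 34596/62 = 244, so the distance is 2√61.

2√61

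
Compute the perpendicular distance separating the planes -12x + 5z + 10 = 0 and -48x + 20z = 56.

24/13

Divide the second equation by 4 to match normals: -12x + 5z = 14.
Both planes have normal n = (-12, 0, 5), |n| = 13. Any point on the first plane is at distance |14 − (-10)|/|n| = 24/13 from the second.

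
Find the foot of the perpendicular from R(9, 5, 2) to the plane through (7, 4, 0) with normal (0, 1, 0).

The perpendicular from R has direction n = (0, 1, 0): r = (9, 5, 2) + t(0, 1, 0).
Substitute into the plane: n·(R + tn) = 4 gives 5 + 1t = 4, so t = -1.
Foot = (9, 5, 2) + (-1)·(0, 1, 0) = (9, 4, 2).

(9, 4, 2)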